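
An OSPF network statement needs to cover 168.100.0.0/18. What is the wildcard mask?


Subnet mask: 255.255.192.0
Wildcard = 255.255.255.255 - subnet mask
255 - 255 = 0
255 - 255 = 0
255 - 192 = 63
255 - 0 = 255
Wildcard: 0.0.63.255


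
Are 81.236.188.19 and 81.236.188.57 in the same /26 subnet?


Mask: 255.255.255.192
81.236.188.19 AND mask = 81.236.188.0
81.236.188.57 AND mask = 81.236.188.0
Yes, same subnet (81.236.188.0)


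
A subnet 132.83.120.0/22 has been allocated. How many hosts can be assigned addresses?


Host bits = 32 - 22 = 10
Total addresses = 2^10 = 1024
Usable = total - 2 (network and broadcast)
Usable hosts: 1022


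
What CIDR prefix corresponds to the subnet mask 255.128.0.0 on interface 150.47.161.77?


Binary: 11111111.10000000.00000000.00000000
Count leading 1s
Prefix: /9


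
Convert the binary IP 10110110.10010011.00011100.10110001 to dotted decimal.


10110110 = 182
10010011 = 147
00011100 = 28
10110001 = 177
IP: 182.147.28.177


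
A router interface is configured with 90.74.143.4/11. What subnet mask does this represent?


/11 means 11 network bits, 21 host bits
Binary: 11111111111000000000000000000000
Mask: 255.224.0.0


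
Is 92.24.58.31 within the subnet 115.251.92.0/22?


Subnet network: 115.251.92.0
Test IP AND mask: 92.24.56.0
No, 92.24.58.31 is not in 115.251.92.0/22


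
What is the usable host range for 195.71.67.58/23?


Network: 195.71.66.0
Broadcast: 195.71.67.255
First usable = network + 1
Last usable = broadcast - 1
Range: 195.71.66.1 to 195.71.67.254


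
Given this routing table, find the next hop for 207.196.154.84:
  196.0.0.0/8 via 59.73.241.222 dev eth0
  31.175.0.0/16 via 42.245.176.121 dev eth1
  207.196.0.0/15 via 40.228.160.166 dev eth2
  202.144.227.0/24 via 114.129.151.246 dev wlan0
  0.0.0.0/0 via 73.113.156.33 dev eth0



Longest prefix match for 207.196.154.84:
  /8 196.0.0.0: no
  /16 31.175.0.0: no
  /15 207.196.0.0: MATCH
  /24 202.144.227.0: no
  /0 0.0.0.0: MATCH
Selected: next-hop 40.228.160.166 via eth2 (matched /15)


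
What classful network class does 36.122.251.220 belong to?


First octet: 36
Binary: 00100100
0xxxxxxx -> Class A (1-126)
Class A, default mask 255.0.0.0 (/8)


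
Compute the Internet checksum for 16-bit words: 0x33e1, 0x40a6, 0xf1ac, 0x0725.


Sum all words (with carry folding):
+ 0x33e1 = 0x33e1
+ 0x40a6 = 0x7487
+ 0xf1ac = 0x6634
+ 0x0725 = 0x6d59
One's complement: ~0x6d59
Checksum = 0x92a6


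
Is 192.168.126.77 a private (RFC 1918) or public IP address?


RFC 1918 private ranges:
  10.0.0.0/8 (10.0.0.0 - 10.255.255.255)
  172.16.0.0/12 (172.16.0.0 - 172.31.255.255)
  192.168.0.0/16 (192.168.0.0 - 192.168.255.255)
Private (in 192.168.0.0/16)


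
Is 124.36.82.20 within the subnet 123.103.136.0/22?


Subnet network: 123.103.136.0
Test IP AND mask: 124.36.80.0
No, 124.36.82.20 is not in 123.103.136.0/22


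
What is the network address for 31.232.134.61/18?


IP:   00011111.11101000.10000110.00111101
Mask: 11111111.11111111.11000000.00000000
AND operation:
Net:  00011111.11101000.10000000.00000000
Network: 31.232.128.0/18


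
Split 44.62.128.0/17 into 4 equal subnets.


New prefix = 17 + 2 = 19
Each subnet has 8192 addresses
  44.62.128.0/19
  44.62.160.0/19
  44.62.192.0/19
  44.62.224.0/19
Subnets: 44.62.128.0/19, 44.62.160.0/19, 44.62.192.0/19, 44.62.224.0/19


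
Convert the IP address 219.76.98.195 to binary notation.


219 = 11011011
76 = 01001100
98 = 01100010
195 = 11000011
Binary: 11011011.01001100.01100010.11000011


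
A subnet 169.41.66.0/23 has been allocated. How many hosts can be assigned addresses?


Host bits = 32 - 23 = 9
Total addresses = 2^9 = 512
Usable = total - 2 (network and broadcast)
Usable hosts: 510


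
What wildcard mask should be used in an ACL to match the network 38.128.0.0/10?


Subnet mask: 255.192.0.0
Wildcard = 255.255.255.255 - subnet mask
255 - 255 = 0
255 - 192 = 63
255 - 0 = 255
255 - 0 = 255
Wildcard: 0.63.255.255


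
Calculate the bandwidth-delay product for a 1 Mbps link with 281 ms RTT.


BDP = bandwidth * RTT
= 1 Mbps * 281 ms
= 1 * 1e6 * 281 / 1000 bits
= 281000 bits
= 35125 bytes
= 34.3018 KB
BDP = 281000 bits (35125 bytes)


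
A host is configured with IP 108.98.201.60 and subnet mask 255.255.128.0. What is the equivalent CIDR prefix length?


Binary: 11111111.11111111.10000000.00000000
Count leading 1s
Prefix: /17


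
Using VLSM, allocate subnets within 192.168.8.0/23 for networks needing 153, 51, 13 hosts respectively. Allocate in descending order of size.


153 hosts -> /24 (254 usable): 192.168.8.0/24
51 hosts -> /26 (62 usable): 192.168.9.0/26
13 hosts -> /28 (14 usable): 192.168.9.64/28
Allocation: 192.168.8.0/24 (153 hosts, 254 usable); 192.168.9.0/26 (51 hosts, 62 usable); 192.168.9.64/28 (13 hosts, 14 usable)


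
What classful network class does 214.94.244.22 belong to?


First octet: 214
Binary: 11010110
110xxxxx -> Class C (192-223)
Class C, default mask 255.255.255.0 (/24)


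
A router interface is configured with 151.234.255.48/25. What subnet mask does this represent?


/25 means 25 network bits, 7 host bits
Binary: 11111111111111111111111110000000
Mask: 255.255.255.128


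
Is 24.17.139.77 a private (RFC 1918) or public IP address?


RFC 1918 private ranges:
  10.0.0.0/8 (10.0.0.0 - 10.255.255.255)
  172.16.0.0/12 (172.16.0.0 - 172.31.255.255)
  192.168.0.0/16 (192.168.0.0 - 192.168.255.255)
Public (not in any RFC 1918 range)


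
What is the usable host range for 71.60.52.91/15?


Network: 71.60.0.0
Broadcast: 71.61.255.255
First usable = network + 1
Last usable = broadcast - 1
Range: 71.60.0.1 to 71.61.255.254


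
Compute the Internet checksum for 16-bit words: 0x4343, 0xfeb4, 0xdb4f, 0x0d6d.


Sum all words (with carry folding):
+ 0x4343 = 0x4343
+ 0xfeb4 = 0x41f8
+ 0xdb4f = 0x1d48
+ 0x0d6d = 0x2ab5
One's complement: ~0x2ab5
Checksum = 0xd54a


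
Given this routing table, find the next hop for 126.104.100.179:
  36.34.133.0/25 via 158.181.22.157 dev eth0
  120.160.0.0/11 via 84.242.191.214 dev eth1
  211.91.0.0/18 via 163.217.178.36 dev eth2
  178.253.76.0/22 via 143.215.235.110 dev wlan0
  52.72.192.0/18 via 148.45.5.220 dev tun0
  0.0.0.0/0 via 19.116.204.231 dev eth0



Longest prefix match for 126.104.100.179:
  /25 36.34.133.0: no
  /11 120.160.0.0: no
  /18 211.91.0.0: no
  /22 178.253.76.0: no
  /18 52.72.192.0: no
  /0 0.0.0.0: MATCH
Selected: next-hop 19.116.204.231 via eth0 (matched /0)


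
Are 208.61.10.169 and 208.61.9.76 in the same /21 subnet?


Mask: 255.255.248.0
208.61.10.169 AND mask = 208.61.8.0
208.61.9.76 AND mask = 208.61.8.0
Yes, same subnet (208.61.8.0)


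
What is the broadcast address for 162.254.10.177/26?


Network: 162.254.10.128/26
Host bits = 6
Set all host bits to 1:
Broadcast: 162.254.10.191


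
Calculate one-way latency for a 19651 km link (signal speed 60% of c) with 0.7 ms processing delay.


Speed = 0.6 * 3e5 km/s = 180000 km/s
Propagation delay = 19651 / 180000 = 0.1092 s = 109.1722 ms
Processing delay = 0.7 ms
Total one-way latency = 109.8722 ms


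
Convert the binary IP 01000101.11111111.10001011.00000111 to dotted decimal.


01000101 = 69
11111111 = 255
10001011 = 139
00000111 = 7
IP: 69.255.139.7


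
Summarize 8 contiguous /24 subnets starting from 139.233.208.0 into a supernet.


Original prefix: /24
Number of subnets: 8 = 2^3
New prefix = 24 - 3 = 21
Supernet: 139.233.208.0/21


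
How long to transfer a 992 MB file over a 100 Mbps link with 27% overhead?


Effective throughput = 100 * (1 - 27/100) = 73 Mbps
File size in Mb = 992 * 8 = 7936 Mb
Time = 7936 / 73
Time = 108.7123 seconds


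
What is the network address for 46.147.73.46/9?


IP:   00101110.10010011.01001001.00101110
Mask: 11111111.10000000.00000000.00000000
AND operation:
Net:  00101110.10000000.00000000.00000000
Network: 46.128.0.0/9


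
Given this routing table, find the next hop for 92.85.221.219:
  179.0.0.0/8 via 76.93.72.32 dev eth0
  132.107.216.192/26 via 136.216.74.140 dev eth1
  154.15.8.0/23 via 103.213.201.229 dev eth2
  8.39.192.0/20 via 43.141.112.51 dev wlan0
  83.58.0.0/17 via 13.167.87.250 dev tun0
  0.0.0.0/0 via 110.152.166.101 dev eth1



Longest prefix match for 92.85.221.219:
  /8 179.0.0.0: no
  /26 132.107.216.192: no
  /23 154.15.8.0: no
  /20 8.39.192.0: no
  /17 83.58.0.0: no
  /0 0.0.0.0: MATCH
Selected: next-hop 110.152.166.101 via eth1 (matched /0)


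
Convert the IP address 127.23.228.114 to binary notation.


127 = 01111111
23 = 00010111
228 = 11100100
114 = 01110010
Binary: 01111111.00010111.11100100.01110010


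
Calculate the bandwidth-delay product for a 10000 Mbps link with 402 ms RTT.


BDP = bandwidth * RTT
= 10000 Mbps * 402 ms
= 10000 * 1e6 * 402 / 1000 bits
= 4020000000 bits
= 502500000 bytes
= 490722.6562 KB
BDP = 4020000000 bits (502500000 bytes)


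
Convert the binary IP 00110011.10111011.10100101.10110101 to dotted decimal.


00110011 = 51
10111011 = 187
10100101 = 165
10110101 = 181
IP: 51.187.165.181


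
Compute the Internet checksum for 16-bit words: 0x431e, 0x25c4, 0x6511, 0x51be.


Sum all words (with carry folding):
+ 0x431e = 0x431e
+ 0x25c4 = 0x68e2
+ 0x6511 = 0xcdf3
+ 0x51be = 0x1fb2
One's complement: ~0x1fb2
Checksum = 0xe04d


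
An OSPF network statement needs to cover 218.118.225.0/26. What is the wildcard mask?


Subnet mask: 255.255.255.192
Wildcard = 255.255.255.255 - subnet mask
255 - 255 = 0
255 - 255 = 0
255 - 255 = 0
255 - 192 = 63
Wildcard: 0.0.0.63


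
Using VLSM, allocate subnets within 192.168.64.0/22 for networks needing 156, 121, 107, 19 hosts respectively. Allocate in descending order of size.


156 hosts -> /24 (254 usable): 192.168.64.0/24
121 hosts -> /25 (126 usable): 192.168.65.0/25
107 hosts -> /25 (126 usable): 192.168.65.128/25
19 hosts -> /27 (30 usable): 192.168.66.0/27
Allocation: 192.168.64.0/24 (156 hosts, 254 usable); 192.168.65.0/25 (121 hosts, 126 usable); 192.168.65.128/25 (107 hosts, 126 usable); 192.168.66.0/27 (19 hosts, 30 usable)


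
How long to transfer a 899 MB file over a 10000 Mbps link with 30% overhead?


Effective throughput = 10000 * (1 - 30/100) = 7000 Mbps
File size in Mb = 899 * 8 = 7192 Mb
Time = 7192 / 7000
Time = 1.0274 seconds


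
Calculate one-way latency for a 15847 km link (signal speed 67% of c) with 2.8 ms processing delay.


Speed = 0.67 * 3e5 km/s = 201000 km/s
Propagation delay = 15847 / 201000 = 0.0788 s = 78.8408 ms
Processing delay = 2.8 ms
Total one-way latency = 81.6408 ms


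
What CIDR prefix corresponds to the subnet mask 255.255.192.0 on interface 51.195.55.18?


Binary: 11111111.11111111.11000000.00000000
Count leading 1s
Prefix: /18


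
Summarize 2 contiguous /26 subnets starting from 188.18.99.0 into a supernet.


Original prefix: /26
Number of subnets: 2 = 2^1
New prefix = 26 - 1 = 25
Supernet: 188.18.99.0/25


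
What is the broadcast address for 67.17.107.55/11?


Network: 67.0.0.0/11
Host bits = 21
Set all host bits to 1:
Broadcast: 67.31.255.255


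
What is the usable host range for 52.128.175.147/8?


Network: 52.0.0.0
Broadcast: 52.255.255.255
First usable = network + 1
Last usable = broadcast - 1
Range: 52.0.0.1 to 52.255.255.254


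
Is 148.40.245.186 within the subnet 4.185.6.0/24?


Subnet network: 4.185.6.0
Test IP AND mask: 148.40.245.0
No, 148.40.245.186 is not in 4.185.6.0/24


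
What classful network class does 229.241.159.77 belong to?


First octet: 229
Binary: 11100101
1110xxxx -> Class D (224-239)
Class D (multicast), default mask N/A


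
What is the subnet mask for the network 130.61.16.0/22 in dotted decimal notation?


/22 means 22 network bits, 10 host bits
Binary: 11111111111111111111110000000000
Mask: 255.255.252.0


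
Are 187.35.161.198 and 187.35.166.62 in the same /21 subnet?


Mask: 255.255.248.0
187.35.161.198 AND mask = 187.35.160.0
187.35.166.62 AND mask = 187.35.160.0
Yes, same subnet (187.35.160.0)


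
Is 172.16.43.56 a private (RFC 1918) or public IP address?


RFC 1918 private ranges:
  10.0.0.0/8 (10.0.0.0 - 10.255.255.255)
  172.16.0.0/12 (172.16.0.0 - 172.31.255.255)
  192.168.0.0/16 (192.168.0.0 - 192.168.255.255)
Private (in 172.16.0.0/12)


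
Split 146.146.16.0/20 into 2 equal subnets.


New prefix = 20 + 1 = 21
Each subnet has 2048 addresses
  146.146.16.0/21
  146.146.24.0/21
Subnets: 146.146.16.0/21, 146.146.24.0/21


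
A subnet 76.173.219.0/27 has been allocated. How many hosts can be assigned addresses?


Host bits = 32 - 27 = 5
Total addresses = 2^5 = 32
Usable = total - 2 (network and broadcast)
Usable hosts: 30


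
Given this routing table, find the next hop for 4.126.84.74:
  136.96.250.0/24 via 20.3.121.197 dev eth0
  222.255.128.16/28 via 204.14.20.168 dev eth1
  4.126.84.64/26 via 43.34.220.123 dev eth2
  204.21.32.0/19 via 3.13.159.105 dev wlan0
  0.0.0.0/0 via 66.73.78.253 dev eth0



Longest prefix match for 4.126.84.74:
  /24 136.96.250.0: no
  /28 222.255.128.16: no
  /26 4.126.84.64: MATCH
  /19 204.21.32.0: no
  /0 0.0.0.0: MATCH
Selected: next-hop 43.34.220.123 via eth2 (matched /26)


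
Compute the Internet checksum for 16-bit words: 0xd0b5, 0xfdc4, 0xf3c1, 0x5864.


Sum all words (with carry folding):
+ 0xd0b5 = 0xd0b5
+ 0xfdc4 = 0xce7a
+ 0xf3c1 = 0xc23c
+ 0x5864 = 0x1aa1
One's complement: ~0x1aa1
Checksum = 0xe55e


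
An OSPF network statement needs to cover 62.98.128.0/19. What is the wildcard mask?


Subnet mask: 255.255.224.0
Wildcard = 255.255.255.255 - subnet mask
255 - 255 = 0
255 - 255 = 0
255 - 224 = 31
255 - 0 = 255
Wildcard: 0.0.31.255


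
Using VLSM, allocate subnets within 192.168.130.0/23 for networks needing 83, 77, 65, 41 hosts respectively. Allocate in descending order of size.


83 hosts -> /25 (126 usable): 192.168.130.0/25
77 hosts -> /25 (126 usable): 192.168.130.128/25
65 hosts -> /25 (126 usable): 192.168.131.0/25
41 hosts -> /26 (62 usable): 192.168.131.128/26
Allocation: 192.168.130.0/25 (83 hosts, 126 usable); 192.168.130.128/25 (77 hosts, 126 usable); 192.168.131.0/25 (65 hosts, 126 usable); 192.168.131.128/26 (41 hosts, 62 usable)


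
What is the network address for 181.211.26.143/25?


IP:   10110101.11010011.00011010.10001111
Mask: 11111111.11111111.11111111.10000000
AND operation:
Net:  10110101.11010011.00011010.10000000
Network: 181.211.26.128/25


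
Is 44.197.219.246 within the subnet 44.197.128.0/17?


Subnet network: 44.197.128.0
Test IP AND mask: 44.197.128.0
Yes, 44.197.219.246 is in 44.197.128.0/17


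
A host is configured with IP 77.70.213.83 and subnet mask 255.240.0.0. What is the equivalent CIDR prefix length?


Binary: 11111111.11110000.00000000.00000000
Count leading 1s
Prefix: /12


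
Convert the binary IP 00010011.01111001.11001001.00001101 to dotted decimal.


00010011 = 19
01111001 = 121
11001001 = 201
00001101 = 13
IP: 19.121.201.13


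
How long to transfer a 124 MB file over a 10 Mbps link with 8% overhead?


Effective throughput = 10 * (1 - 8/100) = 9.2 Mbps
File size in Mb = 124 * 8 = 992 Mb
Time = 992 / 9.2
Time = 107.8261 seconds


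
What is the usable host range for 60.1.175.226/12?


Network: 60.0.0.0
Broadcast: 60.15.255.255
First usable = network + 1
Last usable = broadcast - 1
Range: 60.0.0.1 to 60.15.255.254


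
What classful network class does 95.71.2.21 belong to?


First octet: 95
Binary: 01011111
0xxxxxxx -> Class A (1-126)
Class A, default mask 255.0.0.0 (/8)


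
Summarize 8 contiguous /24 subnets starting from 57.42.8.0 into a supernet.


Original prefix: /24
Number of subnets: 8 = 2^3
New prefix = 24 - 3 = 21
Supernet: 57.42.8.0/21


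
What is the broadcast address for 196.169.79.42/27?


Network: 196.169.79.32/27
Host bits = 5
Set all host bits to 1:
Broadcast: 196.169.79.63


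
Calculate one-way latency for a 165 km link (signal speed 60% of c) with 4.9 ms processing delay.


Speed = 0.6 * 3e5 km/s = 180000 km/s
Propagation delay = 165 / 180000 = 0.0009 s = 0.9167 ms
Processing delay = 4.9 ms
Total one-way latency = 5.8167 ms


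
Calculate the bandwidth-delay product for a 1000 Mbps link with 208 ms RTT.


BDP = bandwidth * RTT
= 1000 Mbps * 208 ms
= 1000 * 1e6 * 208 / 1000 bits
= 208000000 bits
= 26000000 bytes
= 25390.625 KB
BDP = 208000000 bits (26000000 bytes)


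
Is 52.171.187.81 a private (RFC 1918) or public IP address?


RFC 1918 private ranges:
  10.0.0.0/8 (10.0.0.0 - 10.255.255.255)
  172.16.0.0/12 (172.16.0.0 - 172.31.255.255)
  192.168.0.0/16 (192.168.0.0 - 192.168.255.255)
Public (not in any RFC 1918 range)


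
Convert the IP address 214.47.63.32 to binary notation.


214 = 11010110
47 = 00101111
63 = 00111111
32 = 00100000
Binary: 11010110.00101111.00111111.00100000


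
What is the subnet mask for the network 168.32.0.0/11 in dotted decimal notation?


/11 means 11 network bits, 21 host bits
Binary: 11111111111000000000000000000000
Mask: 255.224.0.0


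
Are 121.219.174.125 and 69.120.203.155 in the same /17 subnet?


Mask: 255.255.128.0
121.219.174.125 AND mask = 121.219.128.0
69.120.203.155 AND mask = 69.120.128.0
No, different subnets (121.219.128.0 vs 69.120.128.0)


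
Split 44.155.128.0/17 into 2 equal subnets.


New prefix = 17 + 1 = 18
Each subnet has 16384 addresses
  44.155.128.0/18
  44.155.192.0/18
Subnets: 44.155.128.0/18, 44.155.192.0/18


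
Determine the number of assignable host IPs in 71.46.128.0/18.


Host bits = 32 - 18 = 14
Total addresses = 2^14 = 16384
Usable = total - 2 (network and broadcast)
Usable hosts: 16382


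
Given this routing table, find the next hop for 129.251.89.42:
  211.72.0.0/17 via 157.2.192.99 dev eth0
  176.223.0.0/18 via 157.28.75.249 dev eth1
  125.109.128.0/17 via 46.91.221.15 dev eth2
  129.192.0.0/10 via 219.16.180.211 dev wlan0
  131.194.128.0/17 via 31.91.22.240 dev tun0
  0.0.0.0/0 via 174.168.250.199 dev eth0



Longest prefix match for 129.251.89.42:
  /17 211.72.0.0: no
  /18 176.223.0.0: no
  /17 125.109.128.0: no
  /10 129.192.0.0: MATCH
  /17 131.194.128.0: no
  /0 0.0.0.0: MATCH
Selected: next-hop 219.16.180.211 via wlan0 (matched /10)


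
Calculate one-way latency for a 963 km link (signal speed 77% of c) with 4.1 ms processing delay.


Speed = 0.77 * 3e5 km/s = 231000 km/s
Propagation delay = 963 / 231000 = 0.0042 s = 4.1688 ms
Processing delay = 4.1 ms
Total one-way latency = 8.2688 ms


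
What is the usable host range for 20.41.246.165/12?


Network: 20.32.0.0
Broadcast: 20.47.255.255
First usable = network + 1
Last usable = broadcast - 1
Range: 20.32.0.1 to 20.47.255.254


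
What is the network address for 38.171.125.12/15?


IP:   00100110.10101011.01111101.00001100
Mask: 11111111.11111110.00000000.00000000
AND operation:
Net:  00100110.10101010.00000000.00000000
Network: 38.170.0.0/15


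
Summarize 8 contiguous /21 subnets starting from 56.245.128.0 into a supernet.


Original prefix: /21
Number of subnets: 8 = 2^3
New prefix = 21 - 3 = 18
Supernet: 56.245.128.0/18


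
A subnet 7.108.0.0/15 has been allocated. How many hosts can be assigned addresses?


Host bits = 32 - 15 = 17
Total addresses = 2^17 = 131072
Usable = total - 2 (network and broadcast)
Usable hosts: 131070


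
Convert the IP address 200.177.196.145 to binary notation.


200 = 11001000
177 = 10110001
196 = 11000100
145 = 10010001
Binary: 11001000.10110001.11000100.10010001


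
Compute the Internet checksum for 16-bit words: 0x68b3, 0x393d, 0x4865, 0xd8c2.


Sum all words (with carry folding):
+ 0x68b3 = 0x68b3
+ 0x393d = 0xa1f0
+ 0x4865 = 0xea55
+ 0xd8c2 = 0xc318
One's complement: ~0xc318
Checksum = 0x3ce7


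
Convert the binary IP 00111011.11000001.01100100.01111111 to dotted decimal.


00111011 = 59
11000001 = 193
01100100 = 100
01111111 = 127
IP: 59.193.100.127


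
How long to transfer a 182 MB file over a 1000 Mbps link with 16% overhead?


Effective throughput = 1000 * (1 - 16/100) = 840 Mbps
File size in Mb = 182 * 8 = 1456 Mb
Time = 1456 / 840
Time = 1.7333 seconds


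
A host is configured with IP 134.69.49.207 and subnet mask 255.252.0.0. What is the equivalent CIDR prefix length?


Binary: 11111111.11111100.00000000.00000000
Count leading 1s
Prefix: /14


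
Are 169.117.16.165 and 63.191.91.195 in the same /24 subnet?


Mask: 255.255.255.0
169.117.16.165 AND mask = 169.117.16.0
63.191.91.195 AND mask = 63.191.91.0
No, different subnets (169.117.16.0 vs 63.191.91.0)


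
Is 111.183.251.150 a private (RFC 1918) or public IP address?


RFC 1918 private ranges:
  10.0.0.0/8 (10.0.0.0 - 10.255.255.255)
  172.16.0.0/12 (172.16.0.0 - 172.31.255.255)
  192.168.0.0/16 (192.168.0.0 - 192.168.255.255)
Public (not in any RFC 1918 range)


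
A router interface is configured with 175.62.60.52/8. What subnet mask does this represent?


/8 means 8 network bits, 24 host bits
Binary: 11111111000000000000000000000000
Mask: 255.0.0.0


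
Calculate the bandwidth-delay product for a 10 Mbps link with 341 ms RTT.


BDP = bandwidth * RTT
= 10 Mbps * 341 ms
= 10 * 1e6 * 341 / 1000 bits
= 3410000 bits
= 426250 bytes
= 416.2598 KB
BDP = 3410000 bits (426250 bytes)


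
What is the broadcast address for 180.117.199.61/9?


Network: 180.0.0.0/9
Host bits = 23
Set all host bits to 1:
Broadcast: 180.127.255.255


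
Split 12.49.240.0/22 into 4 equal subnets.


New prefix = 22 + 2 = 24
Each subnet has 256 addresses
  12.49.240.0/24
  12.49.241.0/24
  12.49.242.0/24
  12.49.243.0/24
Subnets: 12.49.240.0/24, 12.49.241.0/24, 12.49.242.0/24, 12.49.243.0/24


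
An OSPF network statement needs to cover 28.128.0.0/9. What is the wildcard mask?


Subnet mask: 255.128.0.0
Wildcard = 255.255.255.255 - subnet mask
255 - 255 = 0
255 - 128 = 127
255 - 0 = 255
255 - 0 = 255
Wildcard: 0.127.255.255


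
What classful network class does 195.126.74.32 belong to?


First octet: 195
Binary: 11000011
110xxxxx -> Class C (192-223)
Class C, default mask 255.255.255.0 (/24)


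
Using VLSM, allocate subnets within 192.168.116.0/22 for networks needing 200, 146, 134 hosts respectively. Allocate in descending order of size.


200 hosts -> /24 (254 usable): 192.168.116.0/24
146 hosts -> /24 (254 usable): 192.168.117.0/24
134 hosts -> /24 (254 usable): 192.168.118.0/24
Allocation: 192.168.116.0/24 (200 hosts, 254 usable); 192.168.117.0/24 (146 hosts, 254 usable); 192.168.118.0/24 (134 hosts, 254 usable)


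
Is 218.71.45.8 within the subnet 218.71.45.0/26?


Subnet network: 218.71.45.0
Test IP AND mask: 218.71.45.0
Yes, 218.71.45.8 is in 218.71.45.0/26


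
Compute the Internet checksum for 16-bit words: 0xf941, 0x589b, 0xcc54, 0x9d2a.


Sum all words (with carry folding):
+ 0xf941 = 0xf941
+ 0x589b = 0x51dd
+ 0xcc54 = 0x1e32
+ 0x9d2a = 0xbb5c
One's complement: ~0xbb5c
Checksum = 0x44a3


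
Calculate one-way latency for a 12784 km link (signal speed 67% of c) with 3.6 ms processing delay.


Speed = 0.67 * 3e5 km/s = 201000 km/s
Propagation delay = 12784 / 201000 = 0.0636 s = 63.602 ms
Processing delay = 3.6 ms
Total one-way latency = 67.202 ms


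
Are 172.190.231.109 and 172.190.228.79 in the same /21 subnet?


Mask: 255.255.248.0
172.190.231.109 AND mask = 172.190.224.0
172.190.228.79 AND mask = 172.190.224.0
Yes, same subnet (172.190.224.0)


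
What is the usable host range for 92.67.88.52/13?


Network: 92.64.0.0
Broadcast: 92.71.255.255
First usable = network + 1
Last usable = broadcast - 1
Range: 92.64.0.1 to 92.71.255.254


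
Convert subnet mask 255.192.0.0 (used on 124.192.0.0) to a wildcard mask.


Subnet mask: 255.192.0.0
Wildcard = 255.255.255.255 - subnet mask
255 - 255 = 0
255 - 192 = 63
255 - 0 = 255
255 - 0 = 255
Wildcard: 0.63.255.255


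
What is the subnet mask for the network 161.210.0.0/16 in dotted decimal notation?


/16 means 16 network bits, 16 host bits
Binary: 11111111111111110000000000000000
Mask: 255.255.0.0


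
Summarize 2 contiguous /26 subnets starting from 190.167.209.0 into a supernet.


Original prefix: /26
Number of subnets: 2 = 2^1
New prefix = 26 - 1 = 25
Supernet: 190.167.209.0/25


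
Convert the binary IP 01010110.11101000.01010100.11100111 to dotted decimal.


01010110 = 86
11101000 = 232
01010100 = 84
11100111 = 231
IP: 86.232.84.231


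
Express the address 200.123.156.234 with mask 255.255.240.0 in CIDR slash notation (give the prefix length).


Binary: 11111111.11111111.11110000.00000000
Count leading 1s
Prefix: /20


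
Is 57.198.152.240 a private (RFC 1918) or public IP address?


RFC 1918 private ranges:
  10.0.0.0/8 (10.0.0.0 - 10.255.255.255)
  172.16.0.0/12 (172.16.0.0 - 172.31.255.255)
  192.168.0.0/16 (192.168.0.0 - 192.168.255.255)
Public (not in any RFC 1918 range)


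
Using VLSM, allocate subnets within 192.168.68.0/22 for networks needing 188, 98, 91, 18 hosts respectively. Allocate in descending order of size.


188 hosts -> /24 (254 usable): 192.168.68.0/24
98 hosts -> /25 (126 usable): 192.168.69.0/25
91 hosts -> /25 (126 usable): 192.168.69.128/25
18 hosts -> /27 (30 usable): 192.168.70.0/27
Allocation: 192.168.68.0/24 (188 hosts, 254 usable); 192.168.69.0/25 (98 hosts, 126 usable); 192.168.69.128/25 (91 hosts, 126 usable); 192.168.70.0/27 (18 hosts, 30 usable)


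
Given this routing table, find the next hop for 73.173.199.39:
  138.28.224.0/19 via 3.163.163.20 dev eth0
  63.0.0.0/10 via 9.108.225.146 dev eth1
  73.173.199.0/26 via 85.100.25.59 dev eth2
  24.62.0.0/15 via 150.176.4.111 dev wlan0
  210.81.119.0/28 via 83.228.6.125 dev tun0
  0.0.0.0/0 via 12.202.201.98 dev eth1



Longest prefix match for 73.173.199.39:
  /19 138.28.224.0: no
  /10 63.0.0.0: no
  /26 73.173.199.0: MATCH
  /15 24.62.0.0: no
  /28 210.81.119.0: no
  /0 0.0.0.0: MATCH
Selected: next-hop 85.100.25.59 via eth2 (matched /26)


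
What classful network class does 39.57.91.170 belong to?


First octet: 39
Binary: 00100111
0xxxxxxx -> Class A (1-126)
Class A, default mask 255.0.0.0 (/8)


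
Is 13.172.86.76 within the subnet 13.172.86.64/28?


Subnet network: 13.172.86.64
Test IP AND mask: 13.172.86.64
Yes, 13.172.86.76 is in 13.172.86.64/28


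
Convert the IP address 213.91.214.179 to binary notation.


213 = 11010101
91 = 01011011
214 = 11010110
179 = 10110011
Binary: 11010101.01011011.11010110.10110011


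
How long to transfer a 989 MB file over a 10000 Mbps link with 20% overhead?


Effective throughput = 10000 * (1 - 20/100) = 8000 Mbps
File size in Mb = 989 * 8 = 7912 Mb
Time = 7912 / 8000
Time = 0.989 seconds


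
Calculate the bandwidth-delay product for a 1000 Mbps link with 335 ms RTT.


BDP = bandwidth * RTT
= 1000 Mbps * 335 ms
= 1000 * 1e6 * 335 / 1000 bits
= 335000000 bits
= 41875000 bytes
= 40893.5547 KB
BDP = 335000000 bits (41875000 bytes)


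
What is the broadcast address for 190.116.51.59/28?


Network: 190.116.51.48/28
Host bits = 4
Set all host bits to 1:
Broadcast: 190.116.51.63


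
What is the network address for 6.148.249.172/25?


IP:   00000110.10010100.11111001.10101100
Mask: 11111111.11111111.11111111.10000000
AND operation:
Net:  00000110.10010100.11111001.10000000
Network: 6.148.249.128/25


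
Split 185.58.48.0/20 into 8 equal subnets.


New prefix = 20 + 3 = 23
Each subnet has 512 addresses
  185.58.48.0/23
  185.58.50.0/23
  185.58.52.0/23
  185.58.54.0/23
  185.58.56.0/23
  185.58.58.0/23
  185.58.60.0/23
  185.58.62.0/23
Subnets: 185.58.48.0/23, 185.58.50.0/23, 185.58.52.0/23, 185.58.54.0/23, 185.58.56.0/23, 185.58.58.0/23, 185.58.60.0/23, 185.58.62.0/23


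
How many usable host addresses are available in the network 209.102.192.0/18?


Host bits = 32 - 18 = 14
Total addresses = 2^14 = 16384
Usable = total - 2 (network and broadcast)
Usable hosts: 16382


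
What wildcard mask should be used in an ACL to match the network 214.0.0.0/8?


Subnet mask: 255.0.0.0
Wildcard = 255.255.255.255 - subnet mask
255 - 255 = 0
255 - 0 = 255
255 - 0 = 255
255 - 0 = 255
Wildcard: 0.255.255.255


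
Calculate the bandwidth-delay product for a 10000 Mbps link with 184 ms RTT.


BDP = bandwidth * RTT
= 10000 Mbps * 184 ms
= 10000 * 1e6 * 184 / 1000 bits
= 1840000000 bits
= 230000000 bytes
= 224609.375 KB
BDP = 1840000000 bits (230000000 bytes)


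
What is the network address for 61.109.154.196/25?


IP:   00111101.01101101.10011010.11000100
Mask: 11111111.11111111.11111111.10000000
AND operation:
Net:  00111101.01101101.10011010.10000000
Network: 61.109.154.128/25


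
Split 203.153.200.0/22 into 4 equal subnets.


New prefix = 22 + 2 = 24
Each subnet has 256 addresses
  203.153.200.0/24
  203.153.201.0/24
  203.153.202.0/24
  203.153.203.0/24
Subnets: 203.153.200.0/24, 203.153.201.0/24, 203.153.202.0/24, 203.153.203.0/24


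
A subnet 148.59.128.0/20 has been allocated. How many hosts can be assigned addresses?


Host bits = 32 - 20 = 12
Total addresses = 2^12 = 4096
Usable = total - 2 (network and broadcast)
Usable hosts: 4094


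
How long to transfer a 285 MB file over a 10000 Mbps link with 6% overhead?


Effective throughput = 10000 * (1 - 6/100) = 9400 Mbps
File size in Mb = 285 * 8 = 2280 Mb
Time = 2280 / 9400
Time = 0.2426 seconds


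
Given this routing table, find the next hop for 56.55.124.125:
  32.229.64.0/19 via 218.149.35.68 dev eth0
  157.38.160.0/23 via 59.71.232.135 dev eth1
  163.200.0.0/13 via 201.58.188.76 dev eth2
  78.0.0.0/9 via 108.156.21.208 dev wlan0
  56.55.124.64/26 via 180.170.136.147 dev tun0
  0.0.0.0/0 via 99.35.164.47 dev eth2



Longest prefix match for 56.55.124.125:
  /19 32.229.64.0: no
  /23 157.38.160.0: no
  /13 163.200.0.0: no
  /9 78.0.0.0: no
  /26 56.55.124.64: MATCH
  /0 0.0.0.0: MATCH
Selected: next-hop 180.170.136.147 via tun0 (matched /26)


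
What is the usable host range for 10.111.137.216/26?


Network: 10.111.137.192
Broadcast: 10.111.137.255
First usable = network + 1
Last usable = broadcast - 1
Range: 10.111.137.193 to 10.111.137.254


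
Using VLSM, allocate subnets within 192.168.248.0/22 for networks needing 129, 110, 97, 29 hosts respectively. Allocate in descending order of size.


129 hosts -> /24 (254 usable): 192.168.248.0/24
110 hosts -> /25 (126 usable): 192.168.249.0/25
97 hosts -> /25 (126 usable): 192.168.249.128/25
29 hosts -> /27 (30 usable): 192.168.250.0/27
Allocation: 192.168.248.0/24 (129 hosts, 254 usable); 192.168.249.0/25 (110 hosts, 126 usable); 192.168.249.128/25 (97 hosts, 126 usable); 192.168.250.0/27 (29 hosts, 30 usable)


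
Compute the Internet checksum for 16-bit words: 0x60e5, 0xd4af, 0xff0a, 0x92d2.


Sum all words (with carry folding):
+ 0x60e5 = 0x60e5
+ 0xd4af = 0x3595
+ 0xff0a = 0x34a0
+ 0x92d2 = 0xc772
One's complement: ~0xc772
Checksum = 0x388d


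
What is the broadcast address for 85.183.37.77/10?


Network: 85.128.0.0/10
Host bits = 22
Set all host bits to 1:
Broadcast: 85.191.255.255


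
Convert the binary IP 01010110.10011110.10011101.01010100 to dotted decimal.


01010110 = 86
10011110 = 158
10011101 = 157
01010100 = 84
IP: 86.158.157.84


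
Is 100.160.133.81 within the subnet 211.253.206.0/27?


Subnet network: 211.253.206.0
Test IP AND mask: 100.160.133.64
No, 100.160.133.81 is not in 211.253.206.0/27


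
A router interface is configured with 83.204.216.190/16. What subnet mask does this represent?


/16 means 16 network bits, 16 host bits
Binary: 11111111111111110000000000000000
Mask: 255.255.0.0


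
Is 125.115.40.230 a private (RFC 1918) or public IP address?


RFC 1918 private ranges:
  10.0.0.0/8 (10.0.0.0 - 10.255.255.255)
  172.16.0.0/12 (172.16.0.0 - 172.31.255.255)
  192.168.0.0/16 (192.168.0.0 - 192.168.255.255)
Public (not in any RFC 1918 range)


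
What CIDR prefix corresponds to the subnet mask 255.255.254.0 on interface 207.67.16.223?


Binary: 11111111.11111111.11111110.00000000
Count leading 1s
Prefix: /23


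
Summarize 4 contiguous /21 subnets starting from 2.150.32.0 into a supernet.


Original prefix: /21
Number of subnets: 4 = 2^2
New prefix = 21 - 2 = 19
Supernet: 2.150.32.0/19


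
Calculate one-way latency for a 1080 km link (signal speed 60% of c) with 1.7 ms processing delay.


Speed = 0.6 * 3e5 km/s = 180000 km/s
Propagation delay = 1080 / 180000 = 0.006 s = 6 ms
Processing delay = 1.7 ms
Total one-way latency = 7.7 ms


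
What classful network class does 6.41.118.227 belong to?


First octet: 6
Binary: 00000110
0xxxxxxx -> Class A (1-126)
Class A, default mask 255.0.0.0 (/8)


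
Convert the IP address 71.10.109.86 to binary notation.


71 = 01000111
10 = 00001010
109 = 01101101
86 = 01010110
Binary: 01000111.00001010.01101101.01010110


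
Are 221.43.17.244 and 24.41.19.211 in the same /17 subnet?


Mask: 255.255.128.0
221.43.17.244 AND mask = 221.43.0.0
24.41.19.211 AND mask = 24.41.0.0
No, different subnets (221.43.0.0 vs 24.41.0.0)


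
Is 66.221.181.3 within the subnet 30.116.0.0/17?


Subnet network: 30.116.0.0
Test IP AND mask: 66.221.128.0
No, 66.221.181.3 is not in 30.116.0.0/17


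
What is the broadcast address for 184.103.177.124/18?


Network: 184.103.128.0/18
Host bits = 14
Set all host bits to 1:
Broadcast: 184.103.191.255


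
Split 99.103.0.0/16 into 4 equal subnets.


New prefix = 16 + 2 = 18
Each subnet has 16384 addresses
  99.103.0.0/18
  99.103.64.0/18
  99.103.128.0/18
  99.103.192.0/18
Subnets: 99.103.0.0/18, 99.103.64.0/18, 99.103.128.0/18, 99.103.192.0/18


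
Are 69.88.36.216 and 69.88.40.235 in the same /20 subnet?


Mask: 255.255.240.0
69.88.36.216 AND mask = 69.88.32.0
69.88.40.235 AND mask = 69.88.32.0
Yes, same subnet (69.88.32.0)


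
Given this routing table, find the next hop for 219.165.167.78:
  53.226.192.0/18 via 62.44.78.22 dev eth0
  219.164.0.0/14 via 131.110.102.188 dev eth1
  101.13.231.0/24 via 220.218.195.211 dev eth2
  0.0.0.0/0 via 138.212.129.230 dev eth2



Longest prefix match for 219.165.167.78:
  /18 53.226.192.0: no
  /14 219.164.0.0: MATCH
  /24 101.13.231.0: no
  /0 0.0.0.0: MATCH
Selected: next-hop 131.110.102.188 via eth1 (matched /14)


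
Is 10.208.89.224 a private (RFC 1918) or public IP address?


RFC 1918 private ranges:
  10.0.0.0/8 (10.0.0.0 - 10.255.255.255)
  172.16.0.0/12 (172.16.0.0 - 172.31.255.255)
  192.168.0.0/16 (192.168.0.0 - 192.168.255.255)
Private (in 10.0.0.0/8)


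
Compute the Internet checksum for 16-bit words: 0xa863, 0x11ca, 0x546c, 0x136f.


Sum all words (with carry folding):
+ 0xa863 = 0xa863
+ 0x11ca = 0xba2d
+ 0x546c = 0x0e9a
+ 0x136f = 0x2209
One's complement: ~0x2209
Checksum = 0xddf6


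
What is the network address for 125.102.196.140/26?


IP:   01111101.01100110.11000100.10001100
Mask: 11111111.11111111.11111111.11000000
AND operation:
Net:  01111101.01100110.11000100.10000000
Network: 125.102.196.128/26


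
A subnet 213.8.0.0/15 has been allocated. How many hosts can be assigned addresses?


Host bits = 32 - 15 = 17
Total addresses = 2^17 = 131072
Usable = total - 2 (network and broadcast)
Usable hosts: 131070


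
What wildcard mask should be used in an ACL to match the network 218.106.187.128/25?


Subnet mask: 255.255.255.128
Wildcard = 255.255.255.255 - subnet mask
255 - 255 = 0
255 - 255 = 0
255 - 255 = 0
255 - 128 = 127
Wildcard: 0.0.0.127


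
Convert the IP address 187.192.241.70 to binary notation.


187 = 10111011
192 = 11000000
241 = 11110001
70 = 01000110
Binary: 10111011.11000000.11110001.01000110


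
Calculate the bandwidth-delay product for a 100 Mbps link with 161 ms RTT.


BDP = bandwidth * RTT
= 100 Mbps * 161 ms
= 100 * 1e6 * 161 / 1000 bits
= 16100000 bits
= 2012500 bytes
= 1965.332 KB
BDP = 16100000 bits (2012500 bytes)


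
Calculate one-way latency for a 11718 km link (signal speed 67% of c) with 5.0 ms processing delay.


Speed = 0.67 * 3e5 km/s = 201000 km/s
Propagation delay = 11718 / 201000 = 0.0583 s = 58.2985 ms
Processing delay = 5.0 ms
Total one-way latency = 63.2985 ms


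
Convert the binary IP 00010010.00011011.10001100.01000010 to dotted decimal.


00010010 = 18
00011011 = 27
10001100 = 140
01000010 = 66
IP: 18.27.140.66


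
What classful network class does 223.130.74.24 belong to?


First octet: 223
Binary: 11011111
110xxxxx -> Class C (192-223)
Class C, default mask 255.255.255.0 (/24)


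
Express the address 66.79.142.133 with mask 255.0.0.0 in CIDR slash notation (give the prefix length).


Binary: 11111111.00000000.00000000.00000000
Count leading 1s
Prefix: /8


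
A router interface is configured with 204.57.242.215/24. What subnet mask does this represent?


/24 means 24 network bits, 8 host bits
Binary: 11111111111111111111111100000000
Mask: 255.255.255.0


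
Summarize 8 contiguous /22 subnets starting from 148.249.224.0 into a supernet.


Original prefix: /22
Number of subnets: 8 = 2^3
New prefix = 22 - 3 = 19
Supernet: 148.249.224.0/19


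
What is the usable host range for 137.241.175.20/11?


Network: 137.224.0.0
Broadcast: 137.255.255.255
First usable = network + 1
Last usable = broadcast - 1
Range: 137.224.0.1 to 137.255.255.254


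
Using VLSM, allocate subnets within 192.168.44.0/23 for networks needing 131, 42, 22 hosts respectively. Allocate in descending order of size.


131 hosts -> /24 (254 usable): 192.168.44.0/24
42 hosts -> /26 (62 usable): 192.168.45.0/26
22 hosts -> /27 (30 usable): 192.168.45.64/27
Allocation: 192.168.44.0/24 (131 hosts, 254 usable); 192.168.45.0/26 (42 hosts, 62 usable); 192.168.45.64/27 (22 hosts, 30 usable)


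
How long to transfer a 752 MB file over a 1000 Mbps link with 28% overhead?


Effective throughput = 1000 * (1 - 28/100) = 720 Mbps
File size in Mb = 752 * 8 = 6016 Mb
Time = 6016 / 720
Time = 8.3556 seconds


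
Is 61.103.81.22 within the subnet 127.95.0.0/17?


Subnet network: 127.95.0.0
Test IP AND mask: 61.103.0.0
No, 61.103.81.22 is not in 127.95.0.0/17


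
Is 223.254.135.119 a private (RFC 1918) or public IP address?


RFC 1918 private ranges:
  10.0.0.0/8 (10.0.0.0 - 10.255.255.255)
  172.16.0.0/12 (172.16.0.0 - 172.31.255.255)
  192.168.0.0/16 (192.168.0.0 - 192.168.255.255)
Public (not in any RFC 1918 range)


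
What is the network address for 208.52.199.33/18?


IP:   11010000.00110100.11000111.00100001
Mask: 11111111.11111111.11000000.00000000
AND operation:
Net:  11010000.00110100.11000000.00000000
Network: 208.52.192.0/18


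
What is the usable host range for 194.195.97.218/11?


Network: 194.192.0.0
Broadcast: 194.223.255.255
First usable = network + 1
Last usable = broadcast - 1
Range: 194.192.0.1 to 194.223.255.254


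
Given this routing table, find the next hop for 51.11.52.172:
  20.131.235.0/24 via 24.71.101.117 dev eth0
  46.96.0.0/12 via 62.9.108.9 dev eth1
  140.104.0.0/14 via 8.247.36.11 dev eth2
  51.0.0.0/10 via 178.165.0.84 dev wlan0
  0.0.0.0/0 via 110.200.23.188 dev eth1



Longest prefix match for 51.11.52.172:
  /24 20.131.235.0: no
  /12 46.96.0.0: no
  /14 140.104.0.0: no
  /10 51.0.0.0: MATCH
  /0 0.0.0.0: MATCH
Selected: next-hop 178.165.0.84 via wlan0 (matched /10)


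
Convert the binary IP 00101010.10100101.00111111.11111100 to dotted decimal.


00101010 = 42
10100101 = 165
00111111 = 63
11111100 = 252
IP: 42.165.63.252


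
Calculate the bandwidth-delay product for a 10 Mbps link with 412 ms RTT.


BDP = bandwidth * RTT
= 10 Mbps * 412 ms
= 10 * 1e6 * 412 / 1000 bits
= 4120000 bits
= 515000 bytes
= 502.9297 KB
BDP = 4120000 bits (515000 bytes)


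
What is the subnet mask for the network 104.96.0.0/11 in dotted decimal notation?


/11 means 11 network bits, 21 host bits
Binary: 11111111111000000000000000000000
Mask: 255.224.0.0
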